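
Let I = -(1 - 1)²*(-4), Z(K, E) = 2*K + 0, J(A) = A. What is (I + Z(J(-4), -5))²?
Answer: 64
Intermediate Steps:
Z(K, E) = 2*K
I = 0 (I = -1*0²*(-4) = -1*0*(-4) = 0*(-4) = 0)
(I + Z(J(-4), -5))² = (0 + 2*(-4))² = (0 - 8)² = (-8)² = 64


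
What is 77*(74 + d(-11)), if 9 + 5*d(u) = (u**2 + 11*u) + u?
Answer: 5390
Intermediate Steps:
d(u) = -9/5 + u**2/5 + 12*u/5 (d(u) = -9/5 + ((u**2 + 11*u) + u)/5 = -9/5 + (u**2 + 12*u)/5 = -9/5 + (u**2/5 + 12*u/5) = -9/5 + u**2/5 + 12*u/5)
77*(74 + d(-11)) = 77*(74 + (-9/5 + (1/5)*(-11)**2 + (12/5)*(-11))) = 77*(74 + (-9/5 + (1/5)*121 - 132/5)) = 77*(74 + (-9/5 + 121/5 - 132/5)) = 77*(74 - 4) = 77*70 = 5390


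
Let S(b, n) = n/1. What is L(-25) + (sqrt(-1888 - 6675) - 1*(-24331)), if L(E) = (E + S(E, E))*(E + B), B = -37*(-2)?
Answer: 21881 + I*sqrt(8563) ≈ 21881.0 + 92.536*I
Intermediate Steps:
B = 74
S(b, n) = n (S(b, n) = n*1 = n)
L(E) = 2*E*(74 + E) (L(E) = (E + E)*(E + 74) = (2*E)*(74 + E) = 2*E*(74 + E))
L(-25) + (sqrt(-1888 - 6675) - 1*(-24331)) = 2*(-25)*(74 - 25) + (sqrt(-1888 - 6675) - 1*(-24331)) = 2*(-25)*49 + (sqrt(-8563) + 24331) = -2450 + (I*sqrt(8563) + 24331) = -2450 + (24331 + I*sqrt(8563)) = 21881 + I*sqrt(8563)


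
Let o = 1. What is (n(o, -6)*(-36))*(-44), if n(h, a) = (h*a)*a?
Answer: 57024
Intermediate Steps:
n(h, a) = h*a**2 (n(h, a) = (a*h)*a = h*a**2)
(n(o, -6)*(-36))*(-44) = ((1*(-6)**2)*(-36))*(-44) = ((1*36)*(-36))*(-44) = (36*(-36))*(-44) = -1296*(-44) = 57024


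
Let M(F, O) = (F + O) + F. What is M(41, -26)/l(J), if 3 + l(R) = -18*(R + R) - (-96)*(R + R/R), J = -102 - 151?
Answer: -56/15087 ≈ -0.0037118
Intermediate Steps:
J = -253
M(F, O) = O + 2*F
l(R) = 93 + 60*R (l(R) = -3 + (-18*(R + R) - (-96)*(R + R/R)) = -3 + (-36*R - (-96)*(R + 1)) = -3 + (-36*R - (-96)*(1 + R)) = -3 + (-36*R - (-96 - 96*R)) = -3 + (-36*R + (96 + 96*R)) = -3 + (96 + 60*R) = 93 + 60*R)
M(41, -26)/l(J) = (-26 + 2*41)/(93 + 60*(-253)) = (-26 + 82)/(93 - 15180) = 56/(-15087) = 56*(-1/15087) = -56/15087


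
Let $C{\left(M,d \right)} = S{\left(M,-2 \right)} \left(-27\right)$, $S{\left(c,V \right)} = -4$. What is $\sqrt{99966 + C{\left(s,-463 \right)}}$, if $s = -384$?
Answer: $\sqrt{100074} \approx 316.34$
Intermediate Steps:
$C{\left(M,d \right)} = 108$ ($C{\left(M,d \right)} = \left(-4\right) \left(-27\right) = 108$)
$\sqrt{99966 + C{\left(s,-463 \right)}} = \sqrt{99966 + 108} = \sqrt{100074}$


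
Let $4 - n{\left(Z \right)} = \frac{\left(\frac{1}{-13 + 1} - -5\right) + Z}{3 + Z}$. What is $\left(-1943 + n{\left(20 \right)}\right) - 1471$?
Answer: $- \frac{40933}{12} \approx -3411.1$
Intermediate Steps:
$n{\left(Z \right)} = 4 - \frac{\frac{59}{12} + Z}{3 + Z}$ ($n{\left(Z \right)} = 4 - \frac{\left(\frac{1}{-13 + 1} - -5\right) + Z}{3 + Z} = 4 - \frac{\left(\frac{1}{-12} + 5\right) + Z}{3 + Z} = 4 - \frac{\left(- \frac{1}{12} + 5\right) + Z}{3 + Z} = 4 - \frac{\frac{59}{12} + Z}{3 + Z}$)
$\left(-1943 + n{\left(20 \right)}\right) - 1471 = \left(-1943 + \frac{85 + 36 \cdot 20}{12 \left(3 + 20\right)}\right) - 1471 = \left(-1943 + \frac{85 + 720}{12 \cdot 23}\right) - 1471 = \left(-1943 + \frac{1}{12} \cdot \frac{1}{23} \cdot 805\right) - 1471 = \left(-1943 + \frac{35}{12}\right) - 1471 = - \frac{23281}{12} - 1471 = - \frac{40933}{12}$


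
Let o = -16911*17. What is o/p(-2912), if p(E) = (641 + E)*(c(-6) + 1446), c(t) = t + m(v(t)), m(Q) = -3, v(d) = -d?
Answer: 31943/362603 ≈ 0.088094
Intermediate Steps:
o = -287487
c(t) = -3 + t (c(t) = t - 3 = -3 + t)
p(E) = 921117 + 1437*E (p(E) = (641 + E)*((-3 - 6) + 1446) = (641 + E)*(-9 + 1446) = (641 + E)*1437 = 921117 + 1437*E)
o/p(-2912) = -287487/(921117 + 1437*(-2912)) = -287487/(921117 - 4184544) = -287487/(-3263427) = -287487*(-1/3263427) = 31943/362603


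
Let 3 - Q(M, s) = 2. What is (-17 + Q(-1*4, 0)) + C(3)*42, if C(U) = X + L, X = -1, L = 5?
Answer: 152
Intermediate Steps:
Q(M, s) = 1 (Q(M, s) = 3 - 1*2 = 3 - 2 = 1)
C(U) = 4 (C(U) = -1 + 5 = 4)
(-17 + Q(-1*4, 0)) + C(3)*42 = (-17 + 1) + 4*42 = -16 + 168 = 152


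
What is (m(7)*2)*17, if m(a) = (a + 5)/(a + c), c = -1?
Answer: 68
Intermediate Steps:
m(a) = (5 + a)/(-1 + a) (m(a) = (a + 5)/(a - 1) = (5 + a)/(-1 + a))
(m(7)*2)*17 = (((5 + 7)/(-1 + 7))*2)*17 = ((12/6)*2)*17 = (((⅙)*12)*2)*17 = (2*2)*17 = 4*17 = 68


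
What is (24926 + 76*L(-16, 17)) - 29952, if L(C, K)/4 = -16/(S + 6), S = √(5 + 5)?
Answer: -79930/13 + 2432*√10/13 ≈ -5556.9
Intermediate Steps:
S = √10 ≈ 3.1623
L(C, K) = -64/(6 + √10) (L(C, K) = 4*(-16/(√10 + 6)) = 4*(-16/(6 + √10)) = -64/(6 + √10))
(24926 + 76*L(-16, 17)) - 29952 = (24926 + 76*(-192/13 + 32*√10/13)) - 29952 = (24926 + (-14592/13 + 2432*√10/13)) - 29952 = (309446/13 + 2432*√10/13) - 29952 = -79930/13 + 2432*√10/13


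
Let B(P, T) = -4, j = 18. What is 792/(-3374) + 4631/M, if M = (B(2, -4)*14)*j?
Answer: -167585/34704 ≈ -4.8290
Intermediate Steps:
M = -1008 (M = -4*14*18 = -56*18 = -1008)
792/(-3374) + 4631/M = 792/(-3374) + 4631/(-1008) = 792*(-1/3374) + 4631*(-1/1008) = -396/1687 - 4631/1008 = -167585/34704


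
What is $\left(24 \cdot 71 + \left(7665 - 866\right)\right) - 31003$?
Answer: $-22500$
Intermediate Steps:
$\left(24 \cdot 71 + \left(7665 - 866\right)\right) - 31003 = \left(1704 + 6799\right) - 31003 = 8503 - 31003 = -22500$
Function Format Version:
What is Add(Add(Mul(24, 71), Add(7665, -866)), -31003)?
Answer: -22500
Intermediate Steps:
Add(Add(Mul(24, 71), Add(7665, -866)), -31003) = Add(Add(1704, 6799), -31003) = Add(8503, -31003) = -22500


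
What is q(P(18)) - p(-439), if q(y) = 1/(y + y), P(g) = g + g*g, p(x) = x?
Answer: 300277/684 ≈ 439.00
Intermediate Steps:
P(g) = g + g**2
q(y) = 1/(2*y)
q(P(18)) - p(-439) = 1/(2*((18*(1 + 18)))) - 1*(-439) = 1/(2*((18*19))) + 439 = (1/2)/342 + 439 = (1/2)*(1/342) + 439 = 1/684 + 439 = 300277/684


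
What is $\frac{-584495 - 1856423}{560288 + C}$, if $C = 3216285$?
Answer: $- \frac{2440918}{3776573} \approx -0.64633$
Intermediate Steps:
$\frac{-584495 - 1856423}{560288 + C} = \frac{-584495 - 1856423}{560288 + 3216285} = - \frac{2440918}{3776573}$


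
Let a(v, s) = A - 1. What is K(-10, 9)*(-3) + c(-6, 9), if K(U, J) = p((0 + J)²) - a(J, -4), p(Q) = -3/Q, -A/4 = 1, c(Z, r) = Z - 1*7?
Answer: -251/9 ≈ -27.889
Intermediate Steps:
c(Z, r) = -7 + Z (c(Z, r) = Z - 7 = -7 + Z)
A = -4 (A = -4*1 = -4)
a(v, s) = -5 (a(v, s) = -4 - 1 = -5)
K(U, J) = 5 - 3/J² (K(U, J) = -3/(0 + J)² - 1*(-5) = -3/J² + 5 = 5 - 3/J²)
K(-10, 9)*(-3) + c(-6, 9) = (5 - 3/9²)*(-3) + (-7 - 6) = (5 - 3*1/81)*(-3) - 13 = (5 - 1/27)*(-3) - 13 = (134/27)*(-3) - 13 = -134/9 - 13 = -251/9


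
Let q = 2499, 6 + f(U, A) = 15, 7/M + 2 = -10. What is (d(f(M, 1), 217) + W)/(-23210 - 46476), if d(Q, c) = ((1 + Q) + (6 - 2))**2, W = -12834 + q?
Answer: 10139/69686 ≈ 0.14550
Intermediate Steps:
M = -7/12 (M = 7/(-2 - 10) = 7/(-12) = 7*(-1/12) = -7/12 ≈ -0.58333)
f(U, A) = 9 (f(U, A) = -6 + 15 = 9)
W = -10335 (W = -12834 + 2499 = -10335)
d(Q, c) = (5 + Q)**2 (d(Q, c) = ((1 + Q) + 4)**2 = (5 + Q)**2)
(d(f(M, 1), 217) + W)/(-23210 - 46476) = ((5 + 9)**2 - 10335)/(-23210 - 46476) = (14**2 - 10335)/(-69686) = (196 - 10335)*(-1/69686) = -10139*(-1/69686) = 10139/69686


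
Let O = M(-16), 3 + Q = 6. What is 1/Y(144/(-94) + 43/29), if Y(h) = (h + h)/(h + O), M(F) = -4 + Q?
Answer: 715/67 ≈ 10.672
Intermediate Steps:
Q = 3 (Q = -3 + 6 = 3)
M(F) = -1 (M(F) = -4 + 3 = -1)
O = -1
Y(h) = 2*h/(-1 + h) (Y(h) = (h + h)/(h - 1) = (2*h)/(-1 + h) = 2*h/(-1 + h))
1/Y(144/(-94) + 43/29) = 1/(2*(144/(-94) + 43/29)/(-1 + (144/(-94) + 43/29))) = 1/(2*(144*(-1/94) + 43*(1/29))/(-1 + (144*(-1/94) + 43*(1/29)))) = 1/(2*(-72/47 + 43/29)/(-1 + (-72/47 + 43/29))) = 1/(2*(-67/1363)/(-1 - 67/1363)) = 1/(2*(-67/1363)/(-1430/1363)) = 1/(2*(-67/1363)*(-1363/1430)) = 1/(67/715) = 715/67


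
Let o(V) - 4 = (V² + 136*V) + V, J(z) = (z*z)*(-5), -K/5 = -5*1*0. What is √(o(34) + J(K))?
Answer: √5818 ≈ 76.276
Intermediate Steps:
K = 0 (K = -5*(-5*1)*0 = -(-25)*0 = -5*0 = 0)
J(z) = -5*z² (J(z) = z²*(-5) = -5*z²)
o(V) = 4 + V² + 137*V (o(V) = 4 + ((V² + 136*V) + V) = 4 + (V² + 137*V) = 4 + V² + 137*V)
√(o(34) + J(K)) = √((4 + 34² + 137*34) - 5*0²) = √((4 + 1156 + 4658) - 5*0) = √(5818 + 0) = √5818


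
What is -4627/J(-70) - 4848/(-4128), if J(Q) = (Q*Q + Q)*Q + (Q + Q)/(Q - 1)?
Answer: 175196673/147459040 ≈ 1.1881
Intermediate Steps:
J(Q) = Q*(Q + Q²) + 2*Q/(-1 + Q) (J(Q) = (Q² + Q)*Q + (2*Q)/(-1 + Q) = (Q + Q²)*Q + 2*Q/(-1 + Q) = Q*(Q + Q²) + 2*Q/(-1 + Q))
-4627/J(-70) - 4848/(-4128) = -4627*(-(-1 - 70)/(70*(2 + (-70)³ - 1*(-70)))) - 4848/(-4128) = -4627*71/(70*(2 - 343000 + 70)) - 4848*(-1/4128) = -4627/((-70*(-1/71)*(-342928))) + 101/86 = -4627/(-24004960/71) + 101/86 = -4627*(-71/24004960) + 101/86 = 46931/3429280 + 101/86 = 175196673/147459040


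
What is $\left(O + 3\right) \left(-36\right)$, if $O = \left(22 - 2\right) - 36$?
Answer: $468$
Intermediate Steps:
$O = -16$ ($O = 20 - 36 = -16$)
$\left(O + 3\right) \left(-36\right) = \left(-16 + 3\right) \left(-36\right) = \left(-13\right) \left(-36\right) = 468$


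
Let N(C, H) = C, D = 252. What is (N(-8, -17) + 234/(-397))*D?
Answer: -859320/397 ≈ -2164.5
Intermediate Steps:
(N(-8, -17) + 234/(-397))*D = (-8 + 234/(-397))*252 = (-8 + 234*(-1/397))*252 = (-8 - 234/397)*252 = -3410/397*252 = -859320/397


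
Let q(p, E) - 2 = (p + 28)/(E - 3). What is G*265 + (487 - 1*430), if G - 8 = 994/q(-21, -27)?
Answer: 151277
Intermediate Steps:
q(p, E) = 2 + (28 + p)/(-3 + E) (q(p, E) = 2 + (p + 28)/(E - 3) = 2 + (28 + p)/(-3 + E))
G = 30244/53 (G = 8 + 994/(((22 - 21 + 2*(-27))/(-3 - 27))) = 8 + 994/(((22 - 21 - 54)/(-30))) = 8 + 994/((-1/30*(-53))) = 8 + 994/(53/30) = 8 + 994*(30/53) = 8 + 29820/53 = 30244/53 ≈ 570.64)
G*265 + (487 - 1*430) = (30244/53)*265 + (487 - 1*430) = 151220 + (487 - 430) = 151220 + 57 = 151277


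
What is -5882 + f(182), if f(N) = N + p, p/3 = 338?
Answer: -4686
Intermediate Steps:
p = 1014 (p = 3*338 = 1014)
f(N) = 1014 + N (f(N) = N + 1014 = 1014 + N)
-5882 + f(182) = -5882 + (1014 + 182) = -5882 + 1196 = -4686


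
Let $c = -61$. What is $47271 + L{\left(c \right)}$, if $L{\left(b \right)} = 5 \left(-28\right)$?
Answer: $47131$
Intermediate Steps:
$L{\left(b \right)} = -140$
$47271 + L{\left(c \right)} = 47271 - 140 = 47131$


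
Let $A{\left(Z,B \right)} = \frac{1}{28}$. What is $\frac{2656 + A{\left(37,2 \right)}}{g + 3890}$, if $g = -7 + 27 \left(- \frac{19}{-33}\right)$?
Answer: $\frac{818059}{1200752} \approx 0.68129$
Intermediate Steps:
$A{\left(Z,B \right)} = \frac{1}{28}$
$g = \frac{94}{11}$ ($g = -7 + 27 \left(\left(-19\right) \left(- \frac{1}{33}\right)\right) = -7 + 27 \cdot \frac{19}{33} = -7 + \frac{171}{11} = \frac{94}{11} \approx 8.5455$)
$\frac{2656 + A{\left(37,2 \right)}}{g + 3890} = \frac{2656 + \frac{1}{28}}{\frac{94}{11} + 3890} = \frac{74369}{28 \cdot \frac{42884}{11}} = \frac{74369}{28} \cdot \frac{11}{42884} = \frac{818059}{1200752}$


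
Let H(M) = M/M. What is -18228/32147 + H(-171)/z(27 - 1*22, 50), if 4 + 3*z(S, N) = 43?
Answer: -6607/13481 ≈ -0.49010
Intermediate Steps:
z(S, N) = 13 (z(S, N) = -4/3 + (⅓)*43 = -4/3 + 43/3 = 13)
H(M) = 1
-18228/32147 + H(-171)/z(27 - 1*22, 50) = -18228/32147 + 1/13 = -18228*1/32147 + 1*(1/13) = -588/1037 + 1/13 = -6607/13481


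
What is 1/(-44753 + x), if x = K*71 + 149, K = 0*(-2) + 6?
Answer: -1/44178 ≈ -2.2636e-5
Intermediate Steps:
K = 6 (K = 0 + 6 = 6)
x = 575 (x = 6*71 + 149 = 426 + 149 = 575)
1/(-44753 + x) = 1/(-44753 + 575) = 1/(-44178) = -1/44178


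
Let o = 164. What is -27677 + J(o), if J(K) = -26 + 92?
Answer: -27611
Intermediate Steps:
J(K) = 66
-27677 + J(o) = -27677 + 66 = -27611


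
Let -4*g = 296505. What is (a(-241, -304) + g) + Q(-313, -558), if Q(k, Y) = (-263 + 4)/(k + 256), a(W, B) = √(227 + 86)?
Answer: -16899749/228 + √313 ≈ -74104.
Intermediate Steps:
g = -296505/4 (g = -¼*296505 = -296505/4 ≈ -74126.)
a(W, B) = √313
Q(k, Y) = -259/(256 + k)
(a(-241, -304) + g) + Q(-313, -558) = (√313 - 296505/4) - 259/(256 - 313) = (-296505/4 + √313) - 259/(-57) = (-296505/4 + √313) - 259*(-1/57) = (-296505/4 + √313) + 259/57 = -16899749/228 + √313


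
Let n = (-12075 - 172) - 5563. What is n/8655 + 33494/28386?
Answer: -7188803/8189361 ≈ -0.87782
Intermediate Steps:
n = -17810 (n = -12247 - 5563 = -17810)
n/8655 + 33494/28386 = -17810/8655 + 33494/28386 = -17810*1/8655 + 33494*(1/28386) = -3562/1731 + 16747/14193 = -7188803/8189361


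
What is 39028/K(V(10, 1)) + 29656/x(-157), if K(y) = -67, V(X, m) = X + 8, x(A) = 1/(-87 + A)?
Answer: -484855316/67 ≈ -7.2366e+6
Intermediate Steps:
V(X, m) = 8 + X
39028/K(V(10, 1)) + 29656/x(-157) = 39028/(-67) + 29656/(1/(-87 - 157)) = 39028*(-1/67) + 29656/(1/(-244)) = -39028/67 + 29656/(-1/244) = -39028/67 + 29656*(-244) = -39028/67 - 7236064 = -484855316/67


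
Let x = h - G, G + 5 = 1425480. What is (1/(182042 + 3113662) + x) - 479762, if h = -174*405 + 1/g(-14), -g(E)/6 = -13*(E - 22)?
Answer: -190456854819095/96399342 ≈ -1.9757e+6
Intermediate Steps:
G = 1425475 (G = -5 + 1425480 = 1425475)
g(E) = -1716 + 78*E (g(E) = -(-78)*(E - 22) = -(-78)*(-22 + E) = -6*(286 - 13*E) = -1716 + 78*E)
h = -197879761/2808 (h = -174*405 + 1/(-1716 + 78*(-14)) = -70470 + 1/(-1716 - 1092) = -70470 + 1/(-2808) = -70470 - 1/2808 = -197879761/2808 ≈ -70470.)
x = -4200613561/2808 (x = -197879761/2808 - 1*1425475 = -197879761/2808 - 1425475 = -4200613561/2808 ≈ -1.4959e+6)
(1/(182042 + 3113662) + x) - 479762 = (1/(182042 + 3113662) - 4200613561/2808) - 479762 = (1/3295704 - 4200613561/2808) - 479762 = -144208113702491/96399342 - 479762 = -190456854819095/96399342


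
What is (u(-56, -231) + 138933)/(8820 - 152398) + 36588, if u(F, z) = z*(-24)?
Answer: 5253087387/143578 ≈ 36587.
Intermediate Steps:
u(F, z) = -24*z
(u(-56, -231) + 138933)/(8820 - 152398) + 36588 = (-24*(-231) + 138933)/(8820 - 152398) + 36588 = (5544 + 138933)/(-143578) + 36588 = 144477*(-1/143578) + 36588 = -144477/143578 + 36588 = 5253087387/143578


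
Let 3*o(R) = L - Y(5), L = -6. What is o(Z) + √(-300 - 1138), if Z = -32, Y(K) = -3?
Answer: -1 + I*√1438 ≈ -1.0 + 37.921*I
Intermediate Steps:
o(R) = -1 (o(R) = (-6 - 1*(-3))/3 = (-6 + 3)/3 = (⅓)*(-3) = -1)
o(Z) + √(-300 - 1138) = -1 + √(-300 - 1138) = -1 + √(-1438) = -1 + I*√1438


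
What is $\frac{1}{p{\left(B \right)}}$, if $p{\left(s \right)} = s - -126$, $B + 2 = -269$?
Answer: $- \frac{1}{145} \approx -0.0068966$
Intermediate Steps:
$B = -271$ ($B = -2 - 269 = -271$)
$p{\left(s \right)} = 126 + s$ ($p{\left(s \right)} = s + 126 = 126 + s$)
$\frac{1}{p{\left(B \right)}} = \frac{1}{126 - 271} = \frac{1}{-145} = - \frac{1}{145}$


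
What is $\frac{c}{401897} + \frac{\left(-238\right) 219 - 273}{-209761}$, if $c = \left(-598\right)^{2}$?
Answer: $\frac{2044016297}{1793666311} \approx 1.1396$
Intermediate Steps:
$c = 357604$
$\frac{c}{401897} + \frac{\left(-238\right) 219 - 273}{-209761} = \frac{357604}{401897} + \frac{\left(-238\right) 219 - 273}{-209761} = 357604 \cdot \frac{1}{401897} + \left(-52122 - 273\right) \left(- \frac{1}{209761}\right) = \frac{357604}{401897} - - \frac{52395}{209761} = \frac{357604}{401897} + \frac{52395}{209761} = \frac{2044016297}{1793666311}$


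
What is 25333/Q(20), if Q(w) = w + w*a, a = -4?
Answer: -25333/60 ≈ -422.22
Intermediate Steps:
Q(w) = -3*w (Q(w) = w + w*(-4) = w - 4*w = -3*w)
25333/Q(20) = 25333/((-3*20)) = 25333/(-60) = 25333*(-1/60) = -25333/60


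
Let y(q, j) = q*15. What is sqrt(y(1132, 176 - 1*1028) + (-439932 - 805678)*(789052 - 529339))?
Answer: 5*I*sqrt(12940043718) ≈ 5.6877e+5*I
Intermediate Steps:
y(q, j) = 15*q
sqrt(y(1132, 176 - 1*1028) + (-439932 - 805678)*(789052 - 529339)) = sqrt(15*1132 + (-439932 - 805678)*(789052 - 529339)) = sqrt(16980 - 1245610*259713) = sqrt(16980 - 323501109930) = sqrt(-323501092950) = 5*I*sqrt(12940043718)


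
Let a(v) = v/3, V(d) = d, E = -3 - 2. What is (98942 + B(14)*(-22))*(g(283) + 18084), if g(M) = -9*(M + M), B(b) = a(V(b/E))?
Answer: 1285523308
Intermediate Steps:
E = -5
a(v) = v/3 (a(v) = v*(1/3) = v/3)
B(b) = -b/15 (B(b) = (b/(-5))/3 = (b*(-1/5))/3 = (-b/5)/3 = -b/15)
g(M) = -18*M
(98942 + B(14)*(-22))*(g(283) + 18084) = (98942 - 1/15*14*(-22))*(-18*283 + 18084) = (98942 - 14/15*(-22))*(-5094 + 18084) = (98942 + 308/15)*12990 = (1484438/15)*12990 = 1285523308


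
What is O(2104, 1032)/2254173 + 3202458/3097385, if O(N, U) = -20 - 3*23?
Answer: 7218618689969/6982041637605 ≈ 1.0339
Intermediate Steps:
O(N, U) = -89 (O(N, U) = -20 - 69 = -89)
O(2104, 1032)/2254173 + 3202458/3097385 = -89/2254173 + 3202458/3097385 = 7218618689969/6982041637605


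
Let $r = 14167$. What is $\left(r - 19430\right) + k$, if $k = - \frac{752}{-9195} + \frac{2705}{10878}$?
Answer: $- \frac{175463033833}{33341070} \approx -5262.7$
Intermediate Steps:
$k = \frac{11017577}{33341070}$ ($k = \left(-752\right) \left(- \frac{1}{9195}\right) + 2705 \cdot \frac{1}{10878} = \frac{752}{9195} + \frac{2705}{10878} = \frac{11017577}{33341070} \approx 0.33045$)
$\left(r - 19430\right) + k = \left(14167 - 19430\right) + \frac{11017577}{33341070} = -5263 + \frac{11017577}{33341070} = - \frac{175463033833}{33341070}$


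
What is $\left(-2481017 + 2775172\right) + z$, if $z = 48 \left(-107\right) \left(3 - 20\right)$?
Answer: $381467$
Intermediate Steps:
$z = 87312$ ($z = - 5136 \left(3 - 20\right) = \left(-5136\right) \left(-17\right) = 87312$)
$\left(-2481017 + 2775172\right) + z = \left(-2481017 + 2775172\right) + 87312 = 294155 + 87312 = 381467$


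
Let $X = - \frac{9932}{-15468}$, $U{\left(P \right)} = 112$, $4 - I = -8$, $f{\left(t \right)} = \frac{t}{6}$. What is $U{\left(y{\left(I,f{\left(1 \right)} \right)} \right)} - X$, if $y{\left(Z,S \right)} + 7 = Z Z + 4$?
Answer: $\frac{430621}{3867} \approx 111.36$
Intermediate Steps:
$f{\left(t \right)} = \frac{t}{6}$ ($f{\left(t \right)} = t \frac{1}{6} = \frac{t}{6}$)
$I = 12$ ($I = 4 - -8 = 4 + 8 = 12$)
$y{\left(Z,S \right)} = -3 + Z^{2}$ ($y{\left(Z,S \right)} = -7 + \left(Z Z + 4\right) = -7 + \left(Z^{2} + 4\right) = -7 + \left(4 + Z^{2}\right) = -3 + Z^{2}$)
$X = \frac{2483}{3867}$ ($X = \left(-9932\right) \left(- \frac{1}{15468}\right) = \frac{2483}{3867} \approx 0.6421$)
$U{\left(y{\left(I,f{\left(1 \right)} \right)} \right)} - X = 112 - \frac{2483}{3867} = \frac{430621}{3867}$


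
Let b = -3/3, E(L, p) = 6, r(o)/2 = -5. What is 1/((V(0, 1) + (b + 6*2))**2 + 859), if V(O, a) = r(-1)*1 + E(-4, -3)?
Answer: 1/908 ≈ 0.0011013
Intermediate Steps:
r(o) = -10 (r(o) = 2*(-5) = -10)
V(O, a) = -4 (V(O, a) = -10*1 + 6 = -10 + 6 = -4)
b = -1 (b = -3*1/3 = -1)
1/((V(0, 1) + (b + 6*2))**2 + 859) = 1/((-4 + (-1 + 6*2))**2 + 859) = 1/((-4 + (-1 + 12))**2 + 859) = 1/((-4 + 11)**2 + 859) = 1/(7**2 + 859) = 1/(49 + 859) = 1/908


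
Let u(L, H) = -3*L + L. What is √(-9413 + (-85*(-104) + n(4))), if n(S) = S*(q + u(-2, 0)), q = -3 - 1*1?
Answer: I*√573 ≈ 23.937*I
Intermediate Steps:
q = -4 (q = -3 - 1 = -4)
u(L, H) = -2*L
n(S) = 0 (n(S) = S*(-4 - 2*(-2)) = S*(-4 + 4) = S*0 = 0)
√(-9413 + (-85*(-104) + n(4))) = √(-9413 + (-85*(-104) + 0)) = √(-9413 + (8840 + 0)) = √(-9413 + 8840) = √(-573) = I*√573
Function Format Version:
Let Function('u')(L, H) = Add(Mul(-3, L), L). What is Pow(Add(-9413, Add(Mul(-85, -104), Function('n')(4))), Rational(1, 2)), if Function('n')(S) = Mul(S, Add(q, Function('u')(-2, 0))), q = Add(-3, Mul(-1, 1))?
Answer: Mul(I, Pow(573, Rational(1, 2))) ≈ Mul(23.937, I)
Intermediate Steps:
q = -4 (q = Add(-3, -1) = -4)
Function('u')(L, H) = Mul(-2, L)
Function('n')(S) = 0 (Function('n')(S) = Mul(S, Add(-4, Mul(-2, -2))) = Mul(S, Add(-4, 4)) = Mul(S, 0) = 0)
Pow(Add(-9413, Add(Mul(-85, -104), Function('n')(4))), Rational(1, 2)) = Pow(Add(-9413, Add(Mul(-85, -104), 0)), Rational(1, 2)) = Pow(Add(-9413, Add(8840, 0)), Rational(1, 2)) = Pow(Add(-9413, 8840), Rational(1, 2)) = Pow(-573, Rational(1, 2)) = Mul(I, Pow(573, Rational(1, 2)))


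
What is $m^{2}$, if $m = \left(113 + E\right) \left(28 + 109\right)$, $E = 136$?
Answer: $1163696769$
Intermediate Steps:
$m = 34113$ ($m = \left(113 + 136\right) \left(28 + 109\right) = 249 \cdot 137 = 34113$)
$m^{2} = 34113^{2} = 1163696769$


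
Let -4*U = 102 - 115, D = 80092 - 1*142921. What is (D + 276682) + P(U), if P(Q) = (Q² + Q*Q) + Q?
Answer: 1711019/8 ≈ 2.1388e+5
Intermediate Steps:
D = -62829 (D = 80092 - 142921 = -62829)
U = 13/4 (U = -(102 - 115)/4 = -¼*(-13) = 13/4 ≈ 3.2500)
P(Q) = Q + 2*Q² (P(Q) = (Q² + Q²) + Q = 2*Q² + Q = Q + 2*Q²)
(D + 276682) + P(U) = (-62829 + 276682) + 13*(1 + 2*(13/4))/4 = 213853 + 13*(1 + 13/2)/4 = 213853 + (13/4)*(15/2) = 213853 + 195/8 = 1711019/8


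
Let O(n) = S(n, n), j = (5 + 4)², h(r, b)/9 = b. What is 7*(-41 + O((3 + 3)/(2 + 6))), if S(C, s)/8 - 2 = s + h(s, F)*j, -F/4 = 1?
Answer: -163429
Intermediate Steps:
F = -4 (F = -4*1 = -4)
h(r, b) = 9*b
j = 81 (j = 9² = 81)
S(C, s) = -23312 + 8*s (S(C, s) = 16 + 8*(s + (9*(-4))*81) = 16 + 8*(s - 36*81) = 16 + 8*(s - 2916) = 16 + 8*(-2916 + s) = 16 + (-23328 + 8*s) = -23312 + 8*s)
O(n) = -23312 + 8*n
7*(-41 + O((3 + 3)/(2 + 6))) = 7*(-41 + (-23312 + 8*((3 + 3)/(2 + 6)))) = 7*(-41 + (-23312 + 8*(6/8))) = 7*(-41 + (-23312 + 8*(6*(⅛)))) = 7*(-41 + (-23312 + 8*(¾))) = 7*(-41 + (-23312 + 6)) = 7*(-41 - 23306) = 7*(-23347) = -163429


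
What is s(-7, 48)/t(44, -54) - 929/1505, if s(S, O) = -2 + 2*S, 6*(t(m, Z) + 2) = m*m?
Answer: -482969/723905 ≈ -0.66717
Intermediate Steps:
t(m, Z) = -2 + m**2/6 (t(m, Z) = -2 + (m*m)/6 = -2 + m**2/6)
s(-7, 48)/t(44, -54) - 929/1505 = (-2 + 2*(-7))/(-2 + (1/6)*44**2) - 929/1505 = (-2 - 14)/(-2 + (1/6)*1936) - 929*1/1505 = -16/(-2 + 968/3) - 929/1505 = -16/962/3 - 929/1505 = -16*3/962 - 929/1505 = -24/481 - 929/1505 = -482969/723905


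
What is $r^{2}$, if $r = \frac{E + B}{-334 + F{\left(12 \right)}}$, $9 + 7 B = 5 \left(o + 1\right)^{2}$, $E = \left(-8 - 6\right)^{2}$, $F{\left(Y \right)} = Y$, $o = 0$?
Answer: $\frac{467856}{1270129} \approx 0.36835$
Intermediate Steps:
$E = 196$ ($E = \left(-14\right)^{2} = 196$)
$B = - \frac{4}{7}$ ($B = - \frac{9}{7} + \frac{5 \left(0 + 1\right)^{2}}{7} = - \frac{9}{7} + \frac{5 \cdot 1^{2}}{7} = - \frac{9}{7} + \frac{5 \cdot 1}{7} = - \frac{9}{7} + \frac{1}{7} \cdot 5 = - \frac{9}{7} + \frac{5}{7} = - \frac{4}{7} \approx -0.57143$)
$r = - \frac{684}{1127}$ ($r = \frac{196 - \frac{4}{7}}{-334 + 12} = \frac{1368}{7 \left(-322\right)} = \frac{1368}{7} \left(- \frac{1}{322}\right) = - \frac{684}{1127} \approx -0.60692$)
$r^{2} = \left(- \frac{684}{1127}\right)^{2} = \frac{467856}{1270129}$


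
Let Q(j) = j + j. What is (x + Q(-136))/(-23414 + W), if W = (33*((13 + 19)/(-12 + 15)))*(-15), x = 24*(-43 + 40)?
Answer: 172/14347 ≈ 0.011989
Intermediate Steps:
Q(j) = 2*j
x = -72 (x = 24*(-3) = -72)
W = -5280 (W = (33*(32/3))*(-15) = 352*(-15) = -5280)
(x + Q(-136))/(-23414 + W) = (-72 + 2*(-136))/(-23414 - 5280) = (-72 - 272)/(-28694) = -344*(-1/28694) = 172/14347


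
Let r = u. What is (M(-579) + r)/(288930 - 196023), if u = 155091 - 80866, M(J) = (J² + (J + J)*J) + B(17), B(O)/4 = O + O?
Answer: 360028/30969 ≈ 11.625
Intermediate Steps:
B(O) = 8*O (B(O) = 4*(O + O) = 4*(2*O) = 8*O)
M(J) = 136 + 3*J² (M(J) = (J² + (J + J)*J) + 8*17 = (J² + (2*J)*J) + 136 = (J² + 2*J²) + 136 = 3*J² + 136 = 136 + 3*J²)
u = 74225
r = 74225
(M(-579) + r)/(288930 - 196023) = ((136 + 3*(-579)²) + 74225)/(288930 - 196023) = ((136 + 3*335241) + 74225)/92907 = ((136 + 1005723) + 74225)*(1/92907) = (1005859 + 74225)*(1/92907) = 1080084*(1/92907) = 360028/30969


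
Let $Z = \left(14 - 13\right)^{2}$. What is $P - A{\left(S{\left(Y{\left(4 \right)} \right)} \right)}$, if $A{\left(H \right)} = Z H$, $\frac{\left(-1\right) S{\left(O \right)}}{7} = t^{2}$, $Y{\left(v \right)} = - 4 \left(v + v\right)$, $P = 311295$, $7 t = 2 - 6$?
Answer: $\frac{2179081}{7} \approx 3.113 \cdot 10^{5}$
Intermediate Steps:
$t = - \frac{4}{7}$ ($t = \frac{2 - 6}{7} = \frac{1}{7} \left(-4\right) = - \frac{4}{7} \approx -0.57143$)
$Z = 1$ ($Z = 1^{2} = 1$)
$Y{\left(v \right)} = - 8 v$ ($Y{\left(v \right)} = - 4 \cdot 2 v = - 8 v$)
$S{\left(O \right)} = - \frac{16}{7}$ ($S{\left(O \right)} = - 7 \left(- \frac{4}{7}\right)^{2} = \left(-7\right) \frac{16}{49} = - \frac{16}{7}$)
$A{\left(H \right)} = H$ ($A{\left(H \right)} = 1 H = H$)
$P - A{\left(S{\left(Y{\left(4 \right)} \right)} \right)} = 311295 - - \frac{16}{7} = 311295 + \frac{16}{7} = \frac{2179081}{7}$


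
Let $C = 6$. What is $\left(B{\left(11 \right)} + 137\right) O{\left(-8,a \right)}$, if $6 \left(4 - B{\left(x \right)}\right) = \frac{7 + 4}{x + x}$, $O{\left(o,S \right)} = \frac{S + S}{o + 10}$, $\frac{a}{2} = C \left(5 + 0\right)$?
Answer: $8455$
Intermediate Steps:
$a = 60$ ($a = 2 \cdot 6 \left(5 + 0\right) = 2 \cdot 6 \cdot 5 = 2 \cdot 30 = 60$)
$O{\left(o,S \right)} = \frac{2 S}{10 + o}$
$B{\left(x \right)} = 4 - \frac{11}{12 x}$ ($B{\left(x \right)} = 4 - \frac{\left(7 + 4\right) \frac{1}{x + x}}{6} = 4 - \frac{11 \frac{1}{2 x}}{6} = 4 - \frac{\frac{11}{2} \frac{1}{x}}{6} = 4 - \frac{11}{12 x}$)
$\left(B{\left(11 \right)} + 137\right) O{\left(-8,a \right)} = \left(\left(4 - \frac{11}{12 \cdot 11}\right) + 137\right) 2 \cdot 60 \frac{1}{10 - 8} = \left(\left(4 - \frac{1}{12}\right) + 137\right) 2 \cdot 60 \cdot \frac{1}{2} = \left(\frac{47}{12} + 137\right) 60 = \frac{1691}{12} \cdot 60 = 8455$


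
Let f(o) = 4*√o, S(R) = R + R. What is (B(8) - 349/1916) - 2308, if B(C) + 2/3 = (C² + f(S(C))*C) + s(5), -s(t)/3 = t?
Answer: -12253867/5748 ≈ -2131.8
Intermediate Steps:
s(t) = -3*t
S(R) = 2*R
B(C) = -47/3 + C² + 4*√2*C^(3/2) (B(C) = -⅔ + ((C² + (4*√(2*C))*C) - 3*5) = -⅔ + ((C² + (4*(√2*√C))*C) - 15) = -⅔ + ((C² + (4*√2*√C)*C) - 15) = -⅔ + ((C² + 4*√2*C^(3/2)) - 15) = -⅔ + (-15 + C² + 4*√2*C^(3/2)) = -47/3 + C² + 4*√2*C^(3/2))
(B(8) - 349/1916) - 2308 = ((-47/3 + 8² + 4*√2*8^(3/2)) - 349/1916) - 2308 = ((-47/3 + 64 + 4*√2*(16*√2)) - 349*1/1916) - 2308 = ((-47/3 + 64 + 128) - 349/1916) - 2308 = (529/3 - 349/1916) - 2308 = 1012517/5748 - 2308 = -12253867/5748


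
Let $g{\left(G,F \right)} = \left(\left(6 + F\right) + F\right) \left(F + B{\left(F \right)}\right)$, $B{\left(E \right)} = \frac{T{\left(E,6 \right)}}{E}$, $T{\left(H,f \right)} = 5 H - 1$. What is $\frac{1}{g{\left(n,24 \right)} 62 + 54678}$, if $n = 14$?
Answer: $\frac{2}{303261} \approx 6.595 \cdot 10^{-6}$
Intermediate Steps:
$T{\left(H,f \right)} = -1 + 5 H$
$B{\left(E \right)} = \frac{-1 + 5 E}{E}$
$g{\left(G,F \right)} = \left(6 + 2 F\right) \left(5 + F - \frac{1}{F}\right)$ ($g{\left(G,F \right)} = \left(\left(6 + F\right) + F\right) \left(F + \left(5 - \frac{1}{F}\right)\right) = \left(6 + 2 F\right) \left(5 + F - \frac{1}{F}\right)$)
$\frac{1}{g{\left(n,24 \right)} 62 + 54678} = \frac{1}{\left(28 - \frac{6}{24} + 2 \cdot 24^{2} + 16 \cdot 24\right) 62 + 54678} = \frac{1}{\left(28 - \frac{1}{4} + 2 \cdot 576 + 384\right) 62 + 54678} = \frac{1}{\left(28 - \frac{1}{4} + 1152 + 384\right) 62 + 54678} = \frac{1}{\frac{6255}{4} \cdot 62 + 54678} = \frac{1}{\frac{193905}{2} + 54678} = \frac{1}{\frac{303261}{2}} = \frac{2}{303261}$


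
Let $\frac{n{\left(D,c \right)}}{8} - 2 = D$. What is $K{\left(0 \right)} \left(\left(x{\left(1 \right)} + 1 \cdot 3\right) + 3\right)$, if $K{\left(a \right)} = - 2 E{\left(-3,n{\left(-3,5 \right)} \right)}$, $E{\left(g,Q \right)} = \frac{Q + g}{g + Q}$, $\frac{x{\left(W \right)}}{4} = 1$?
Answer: $-20$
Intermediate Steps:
$n{\left(D,c \right)} = 16 + 8 D$
$x{\left(W \right)} = 4$ ($x{\left(W \right)} = 4 \cdot 1 = 4$)
$E{\left(g,Q \right)} = 1$ ($E{\left(g,Q \right)} = \frac{Q + g}{Q + g} = 1$)
$K{\left(a \right)} = -2$ ($K{\left(a \right)} = \left(-2\right) 1 = -2$)
$K{\left(0 \right)} \left(\left(x{\left(1 \right)} + 1 \cdot 3\right) + 3\right) = - 2 \left(\left(4 + 1 \cdot 3\right) + 3\right) = - 2 \left(\left(4 + 3\right) + 3\right) = - 2 \left(7 + 3\right) = \left(-2\right) 10 = -20$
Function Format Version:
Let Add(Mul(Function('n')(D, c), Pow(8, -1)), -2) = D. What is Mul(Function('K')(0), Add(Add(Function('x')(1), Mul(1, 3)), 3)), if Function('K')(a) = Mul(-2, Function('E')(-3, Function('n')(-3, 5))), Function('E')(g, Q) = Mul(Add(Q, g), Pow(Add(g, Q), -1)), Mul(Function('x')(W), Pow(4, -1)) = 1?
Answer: -20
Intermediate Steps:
Function('n')(D, c) = Add(16, Mul(8, D))
Function('x')(W) = 4 (Function('x')(W) = Mul(4, 1) = 4)
Function('E')(g, Q) = 1 (Function('E')(g, Q) = Mul(Add(Q, g), Pow(Add(Q, g), -1)) = 1)
Function('K')(a) = -2 (Function('K')(a) = Mul(-2, 1) = -2)
Mul(Function('K')(0), Add(Add(Function('x')(1), Mul(1, 3)), 3)) = Mul(-2, Add(Add(4, Mul(1, 3)), 3)) = Mul(-2, Add(Add(4, 3), 3)) = Mul(-2, Add(7, 3)) = Mul(-2, 10) = -20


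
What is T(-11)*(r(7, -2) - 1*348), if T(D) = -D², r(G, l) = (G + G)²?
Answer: 18392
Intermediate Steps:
r(G, l) = 4*G² (r(G, l) = (2*G)² = 4*G²)
T(-11)*(r(7, -2) - 1*348) = (-1*(-11)²)*(4*7² - 1*348) = (-1*121)*(4*49 - 348) = -121*(196 - 348) = -121*(-152) = 18392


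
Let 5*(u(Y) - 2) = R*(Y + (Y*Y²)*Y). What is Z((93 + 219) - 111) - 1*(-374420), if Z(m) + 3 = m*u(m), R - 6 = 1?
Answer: 2296564963909/5 ≈ 4.5931e+11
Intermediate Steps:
R = 7 (R = 6 + 1 = 7)
u(Y) = 2 + 7*Y/5 + 7*Y⁴/5 (u(Y) = 2 + (7*(Y + (Y*Y²)*Y))/5 = 2 + (7*(Y + Y³*Y))/5 = 2 + (7*(Y + Y⁴))/5 = 2 + (7*Y + 7*Y⁴)/5 = 2 + (7*Y/5 + 7*Y⁴/5) = 2 + 7*Y/5 + 7*Y⁴/5)
Z(m) = -3 + m*(2 + 7*m/5 + 7*m⁴/5)
Z((93 + 219) - 111) - 1*(-374420) = (-3 + ((93 + 219) - 111)*(10 + 7*((93 + 219) - 111) + 7*((93 + 219) - 111)⁴)/5) - 1*(-374420) = (-3 + (312 - 111)*(10 + 7*(312 - 111) + 7*(312 - 111)⁴)/5) + 374420 = (-3 + (⅕)*201*(10 + 7*201 + 7*201⁴)) + 374420 = (-3 + (⅕)*201*(10 + 1407 + 7*1632240801)) + 374420 = (-3 + (⅕)*201*(10 + 1407 + 11425685607)) + 374420 = (-3 + (⅕)*201*11425687024) + 374420 = (-3 + 2296563091824/5) + 374420 = 2296563091809/5 + 374420 = 2296564963909/5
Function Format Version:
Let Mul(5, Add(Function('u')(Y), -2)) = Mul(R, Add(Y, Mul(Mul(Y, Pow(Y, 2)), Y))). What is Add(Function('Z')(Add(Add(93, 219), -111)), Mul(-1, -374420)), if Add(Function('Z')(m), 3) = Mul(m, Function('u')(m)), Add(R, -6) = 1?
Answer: Rational(2296564963909, 5) ≈ 4.5931e+11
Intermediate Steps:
R = 7 (R = Add(6, 1) = 7)
Function('u')(Y) = Add(2, Mul(Rational(7, 5), Y), Mul(Rational(7, 5), Pow(Y, 4))) (Function('u')(Y) = Add(2, Mul(Rational(1, 5), Mul(7, Add(Y, Mul(Mul(Y, Pow(Y, 2)), Y))))) = Add(2, Mul(Rational(1, 5), Mul(7, Add(Y, Mul(Pow(Y, 3), Y))))) = Add(2, Mul(Rational(1, 5), Mul(7, Add(Y, Pow(Y, 4))))) = Add(2, Mul(Rational(1, 5), Add(Mul(7, Y), Mul(7, Pow(Y, 4))))) = Add(2, Add(Mul(Rational(7, 5), Y), Mul(Rational(7, 5), Pow(Y, 4)))) = Add(2, Mul(Rational(7, 5), Y), Mul(Rational(7, 5), Pow(Y, 4))))
Function('Z')(m) = Add(-3, Mul(m, Add(2, Mul(Rational(7, 5), m), Mul(Rational(7, 5), Pow(m, 4)))))
Add(Function('Z')(Add(Add(93, 219), -111)), Mul(-1, -374420)) = Add(Add(-3, Mul(Rational(1, 5), Add(Add(93, 219), -111), Add(10, Mul(7, Add(Add(93, 219), -111)), Mul(7, Pow(Add(Add(93, 219), -111), 4))))), Mul(-1, -374420)) = Add(Add(-3, Mul(Rational(1, 5), Add(312, -111), Add(10, Mul(7, Add(312, -111)), Mul(7, Pow(Add(312, -111), 4))))), 374420) = Add(Add(-3, Mul(Rational(1, 5), 201, Add(10, Mul(7, 201), Mul(7, Pow(201, 4))))), 374420) = Add(Add(-3, Mul(Rational(1, 5), 201, Add(10, 1407, Mul(7, 1632240801)))), 374420) = Add(Add(-3, Mul(Rational(1, 5), 201, Add(10, 1407, 11425685607))), 374420) = Add(Add(-3, Mul(Rational(1, 5), 201, 11425687024)), 374420) = Add(Add(-3, Rational(2296563091824, 5)), 374420) = Add(Rational(2296563091809, 5), 374420) = Rational(2296564963909, 5)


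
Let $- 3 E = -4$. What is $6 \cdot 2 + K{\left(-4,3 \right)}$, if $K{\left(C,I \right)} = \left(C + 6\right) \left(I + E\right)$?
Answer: $\frac{62}{3} \approx 20.667$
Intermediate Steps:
$E = \frac{4}{3}$ ($E = \left(- \frac{1}{3}\right) \left(-4\right) = \frac{4}{3} \approx 1.3333$)
$K{\left(C,I \right)} = \left(6 + C\right) \left(\frac{4}{3} + I\right)$ ($K{\left(C,I \right)} = \left(C + 6\right) \left(I + \frac{4}{3}\right) = \left(6 + C\right) \left(\frac{4}{3} + I\right)$)
$6 \cdot 2 + K{\left(-4,3 \right)} = 6 \cdot 2 + \left(8 + 6 \cdot 3 + \frac{4}{3} \left(-4\right) - 12\right) = 12 + \left(8 + 18 - \frac{16}{3} - 12\right) = 12 + \frac{26}{3} = \frac{62}{3}$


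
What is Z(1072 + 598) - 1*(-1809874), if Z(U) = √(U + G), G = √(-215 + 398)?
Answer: 1809874 + √(1670 + √183) ≈ 1.8099e+6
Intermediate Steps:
G = √183 ≈ 13.528
Z(U) = √(U + √183)
Z(1072 + 598) - 1*(-1809874) = √((1072 + 598) + √183) - 1*(-1809874) = √(1670 + √183) + 1809874 = 1809874 + √(1670 + √183)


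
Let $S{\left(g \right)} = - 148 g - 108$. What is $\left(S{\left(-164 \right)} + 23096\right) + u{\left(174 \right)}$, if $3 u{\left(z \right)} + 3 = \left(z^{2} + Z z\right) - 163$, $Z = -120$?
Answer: $\frac{151010}{3} \approx 50337.0$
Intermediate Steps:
$u{\left(z \right)} = - \frac{166}{3} - 40 z + \frac{z^{2}}{3}$ ($u{\left(z \right)} = -1 + \frac{\left(z^{2} - 120 z\right) - 163}{3} = -1 + \frac{-163 + z^{2} - 120 z}{3} = -1 - \left(\frac{163}{3} + 40 z - \frac{z^{2}}{3}\right) = - \frac{166}{3} - 40 z + \frac{z^{2}}{3}$)
$S{\left(g \right)} = -108 - 148 g$
$\left(S{\left(-164 \right)} + 23096\right) + u{\left(174 \right)} = \left(\left(-108 - -24272\right) + 23096\right) - \left(\frac{21046}{3} - 10092\right) = \left(\left(-108 + 24272\right) + 23096\right) - - \frac{9230}{3} = \left(24164 + 23096\right) - - \frac{9230}{3} = 47260 + \frac{9230}{3} = \frac{151010}{3}$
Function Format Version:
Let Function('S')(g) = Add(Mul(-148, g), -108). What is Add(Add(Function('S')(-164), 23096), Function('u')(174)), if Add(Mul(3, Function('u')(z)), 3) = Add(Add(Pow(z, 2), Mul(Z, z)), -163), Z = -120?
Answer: Rational(151010, 3) ≈ 50337.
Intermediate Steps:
Function('u')(z) = Add(Rational(-166, 3), Mul(-40, z), Mul(Rational(1, 3), Pow(z, 2))) (Function('u')(z) = Add(-1, Mul(Rational(1, 3), Add(Add(Pow(z, 2), Mul(-120, z)), -163))) = Add(-1, Mul(Rational(1, 3), Add(-163, Pow(z, 2), Mul(-120, z)))) = Add(-1, Add(Rational(-163, 3), Mul(-40, z), Mul(Rational(1, 3), Pow(z, 2)))) = Add(Rational(-166, 3), Mul(-40, z), Mul(Rational(1, 3), Pow(z, 2))))
Function('S')(g) = Add(-108, Mul(-148, g))
Add(Add(Function('S')(-164), 23096), Function('u')(174)) = Add(Add(Add(-108, Mul(-148, -164)), 23096), Add(Rational(-166, 3), Mul(-40, 174), Mul(Rational(1, 3), Pow(174, 2)))) = Add(Add(Add(-108, 24272), 23096), Add(Rational(-166, 3), -6960, Mul(Rational(1, 3), 30276))) = Add(Add(24164, 23096), Add(Rational(-166, 3), -6960, 10092)) = Add(47260, Rational(9230, 3)) = Rational(151010, 3)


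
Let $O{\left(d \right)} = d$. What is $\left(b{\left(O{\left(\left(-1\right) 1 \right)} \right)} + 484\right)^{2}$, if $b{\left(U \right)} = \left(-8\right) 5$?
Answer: $197136$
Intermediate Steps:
$b{\left(U \right)} = -40$
$\left(b{\left(O{\left(\left(-1\right) 1 \right)} \right)} + 484\right)^{2} = \left(-40 + 484\right)^{2} = 444^{2} = 197136$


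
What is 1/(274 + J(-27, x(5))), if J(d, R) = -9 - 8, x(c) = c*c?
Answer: 1/257 ≈ 0.0038911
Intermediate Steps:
x(c) = c**2
J(d, R) = -17
1/(274 + J(-27, x(5))) = 1/(274 - 17) = 1/257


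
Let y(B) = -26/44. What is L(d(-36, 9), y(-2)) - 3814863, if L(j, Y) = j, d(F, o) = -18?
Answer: -3814881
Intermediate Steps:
y(B) = -13/22 (y(B) = -26*1/44 = -13/22)
L(d(-36, 9), y(-2)) - 3814863 = -18 - 3814863 = -3814881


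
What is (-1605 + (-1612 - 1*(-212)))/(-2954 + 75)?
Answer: 3005/2879 ≈ 1.0438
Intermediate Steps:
(-1605 + (-1612 - 1*(-212)))/(-2954 + 75) = (-1605 + (-1612 + 212))/(-2879) = (-1605 - 1400)*(-1/2879) = -3005*(-1/2879) = 3005/2879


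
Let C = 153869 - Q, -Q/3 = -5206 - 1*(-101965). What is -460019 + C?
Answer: -15873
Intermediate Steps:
Q = -290277 (Q = -3*(-5206 - 1*(-101965)) = -3*(-5206 + 101965) = -3*96759 = -290277)
C = 444146 (C = 153869 - 1*(-290277) = 153869 + 290277 = 444146)
-460019 + C = -460019 + 444146 = -15873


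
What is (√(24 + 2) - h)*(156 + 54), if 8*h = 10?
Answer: -525/2 + 210*√26 ≈ 808.29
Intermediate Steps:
h = 5/4 (h = (⅛)*10 = 5/4 ≈ 1.2500)
(√(24 + 2) - h)*(156 + 54) = (√(24 + 2) - 1*5/4)*(156 + 54) = (√26 - 5/4)*210 = (-5/4 + √26)*210 = -525/2 + 210*√26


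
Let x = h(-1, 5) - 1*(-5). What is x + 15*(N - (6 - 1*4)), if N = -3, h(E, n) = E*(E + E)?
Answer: -68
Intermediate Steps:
h(E, n) = 2*E**2 (h(E, n) = E*(2*E) = 2*E**2)
x = 7 (x = 2*(-1)**2 - 1*(-5) = 2*1 + 5 = 2 + 5 = 7)
x + 15*(N - (6 - 1*4)) = 7 + 15*(-3 - (6 - 1*4)) = 7 + 15*(-3 - (6 - 4)) = 7 + 15*(-3 - 1*2) = 7 + 15*(-3 - 2) = 7 + 15*(-5) = 7 - 75 = -68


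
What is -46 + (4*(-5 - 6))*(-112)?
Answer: 4882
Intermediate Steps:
-46 + (4*(-5 - 6))*(-112) = -46 + (4*(-11))*(-112) = -46 - 44*(-112) = -46 + 4928 = 4882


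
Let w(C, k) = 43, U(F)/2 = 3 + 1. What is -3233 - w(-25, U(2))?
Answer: -3276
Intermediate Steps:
U(F) = 8 (U(F) = 2*(3 + 1) = 2*4 = 8)
-3233 - w(-25, U(2)) = -3233 - 1*43 = -3233 - 43 = -3276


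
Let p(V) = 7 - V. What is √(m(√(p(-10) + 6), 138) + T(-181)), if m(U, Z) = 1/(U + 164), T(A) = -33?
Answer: √(-5411 - 33*√23)/√(164 + √23) ≈ 5.744*I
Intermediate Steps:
m(U, Z) = 1/(164 + U)
√(m(√(p(-10) + 6), 138) + T(-181)) = √(1/(164 + √((7 - 1*(-10)) + 6)) - 33) = √(1/(164 + √((7 + 10) + 6)) - 33) = √(1/(164 + √(17 + 6)) - 33) = √(1/(164 + √23) - 33) = √(-33 + 1/(164 + √23))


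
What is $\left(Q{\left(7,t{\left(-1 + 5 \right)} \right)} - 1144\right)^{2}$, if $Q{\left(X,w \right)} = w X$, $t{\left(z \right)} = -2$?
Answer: $1340964$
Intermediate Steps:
$Q{\left(X,w \right)} = X w$
$\left(Q{\left(7,t{\left(-1 + 5 \right)} \right)} - 1144\right)^{2} = \left(7 \left(-2\right) - 1144\right)^{2} = \left(-14 - 1144\right)^{2} = \left(-1158\right)^{2} = 1340964$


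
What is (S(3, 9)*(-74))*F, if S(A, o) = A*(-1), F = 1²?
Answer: 222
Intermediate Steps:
F = 1
S(A, o) = -A
(S(3, 9)*(-74))*F = (-1*3*(-74))*1 = -3*(-74)*1 = 222*1 = 222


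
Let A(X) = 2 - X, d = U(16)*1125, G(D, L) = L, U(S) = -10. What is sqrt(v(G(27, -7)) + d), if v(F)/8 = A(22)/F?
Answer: I*sqrt(550130)/7 ≈ 105.96*I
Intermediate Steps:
d = -11250 (d = -10*1125 = -11250)
v(F) = -160/F (v(F) = 8*((2 - 1*22)/F) = 8*((2 - 22)/F) = 8*(-20/F) = -160/F)
sqrt(v(G(27, -7)) + d) = sqrt(-160/(-7) - 11250) = sqrt(-160*(-1/7) - 11250) = sqrt(160/7 - 11250) = sqrt(-78590/7) = I*sqrt(550130)/7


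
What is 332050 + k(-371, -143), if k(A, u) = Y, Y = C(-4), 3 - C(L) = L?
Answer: 332057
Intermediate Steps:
C(L) = 3 - L
Y = 7 (Y = 3 - 1*(-4) = 3 + 4 = 7)
k(A, u) = 7
332050 + k(-371, -143) = 332050 + 7 = 332057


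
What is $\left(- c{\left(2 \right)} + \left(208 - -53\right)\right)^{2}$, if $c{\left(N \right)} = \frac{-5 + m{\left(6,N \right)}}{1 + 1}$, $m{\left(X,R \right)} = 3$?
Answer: $68644$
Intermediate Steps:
$c{\left(N \right)} = -1$ ($c{\left(N \right)} = \frac{-5 + 3}{1 + 1} = - \frac{2}{2} = \left(-2\right) \frac{1}{2} = -1$)
$\left(- c{\left(2 \right)} + \left(208 - -53\right)\right)^{2} = \left(\left(-1\right) \left(-1\right) + \left(208 - -53\right)\right)^{2} = \left(1 + \left(208 + 53\right)\right)^{2} = \left(1 + 261\right)^{2} = 262^{2} = 68644$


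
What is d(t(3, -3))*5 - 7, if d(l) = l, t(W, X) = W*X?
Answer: -52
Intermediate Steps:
d(t(3, -3))*5 - 7 = (3*(-3))*5 - 7 = -9*5 - 7 = -45 - 7 = -52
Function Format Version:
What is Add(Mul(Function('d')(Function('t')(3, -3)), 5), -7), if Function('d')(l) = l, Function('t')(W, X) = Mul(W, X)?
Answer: -52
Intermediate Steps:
Add(Mul(Function('d')(Function('t')(3, -3)), 5), -7) = Add(Mul(Mul(3, -3), 5), -7) = Add(Mul(-9, 5), -7) = Add(-45, -7) = -52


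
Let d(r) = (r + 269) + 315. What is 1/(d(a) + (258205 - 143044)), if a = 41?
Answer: 1/115786 ≈ 8.6366e-6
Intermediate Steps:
d(r) = 584 + r (d(r) = (269 + r) + 315 = 584 + r)
1/(d(a) + (258205 - 143044)) = 1/((584 + 41) + (258205 - 143044)) = 1/(625 + 115161) = 1/115786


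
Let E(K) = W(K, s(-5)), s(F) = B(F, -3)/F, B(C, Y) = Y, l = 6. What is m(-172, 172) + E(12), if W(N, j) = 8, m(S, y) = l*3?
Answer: 26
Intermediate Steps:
m(S, y) = 18 (m(S, y) = 6*3 = 18)
s(F) = -3/F
E(K) = 8
m(-172, 172) + E(12) = 18 + 8 = 26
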